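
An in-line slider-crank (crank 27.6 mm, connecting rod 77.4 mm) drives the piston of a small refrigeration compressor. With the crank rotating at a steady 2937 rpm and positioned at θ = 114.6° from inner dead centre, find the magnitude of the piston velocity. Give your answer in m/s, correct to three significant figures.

6.51

ω = 2π·2937/60 = 307.6 rad/s
For an in-line slider-crank, x = r cosθ + √(L² − r² sin²θ), so v = −rω sinθ·[1 + r cosθ/√(L² − r² sin²θ)].
With r = 0.0276 m, L = 0.0774 m, θ = 114.6°: √(L² − r² sin²θ) = 0.073219 m.
v = −0.0276·307.6·0.90924·[1 + 0.0276·-0.41628/0.073219] = -6.5071 m/s.
|v| = 6.5071 m/s.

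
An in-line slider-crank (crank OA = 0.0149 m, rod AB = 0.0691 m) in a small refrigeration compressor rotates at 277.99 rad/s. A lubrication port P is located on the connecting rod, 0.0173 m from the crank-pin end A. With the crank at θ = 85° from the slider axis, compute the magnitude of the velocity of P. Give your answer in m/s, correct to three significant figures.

4.15

ω = 278 rad/s.  Crank-pin speed |V_A| = rω = 4.1421 m/s, perpendicular to OA.
Rod angle: sinφ = −(r/L) sinθ ⇒ φ = -12.404°; ω_rod = −rω cosθ/√(L²−r²sin²θ) = -5.3492 rad/s.
V_P = V_A + ω_rod × AP, with AP = 0.0173 m along the rod.
Components: V_Px = −rω sinθ − a·ω_rod·sinφ = -4.1462 m/s;  V_Py = rω cosθ + a·ω_rod·cosφ = +0.27062 m/s.
|V_P| = √(V_Px² + V_Py²) = 4.155 m/s.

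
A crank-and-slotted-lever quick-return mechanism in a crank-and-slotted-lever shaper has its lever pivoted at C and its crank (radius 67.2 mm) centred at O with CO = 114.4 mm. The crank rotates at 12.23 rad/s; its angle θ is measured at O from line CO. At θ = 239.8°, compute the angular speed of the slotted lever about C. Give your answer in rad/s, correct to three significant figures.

0.804

ω = 12.23 rad/s
Crank pin A relative to C: A = (d + r cosθ, r sinθ); lever angle φ = atan2(r sinθ, d + r cosθ).
Differentiating tanφ: φ̇ = rω(d cosθ + r)/(d² + r² + 2dr cosθ).
d² + r² + 2dr cosθ = |CA|² = 0.00986909 m²;  d cosθ + r = +0.0096545 m.
|ω_lever| = |0.0672·12.23·+0.0096545| / 0.00986909 = 0.80399 rad/s.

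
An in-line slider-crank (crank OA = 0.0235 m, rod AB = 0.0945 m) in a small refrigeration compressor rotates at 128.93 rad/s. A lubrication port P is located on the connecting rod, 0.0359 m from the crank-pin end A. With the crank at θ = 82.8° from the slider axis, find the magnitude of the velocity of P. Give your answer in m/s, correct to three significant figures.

ω = 128.9 rad/s.  Crank-pin speed |V_A| = rω = 3.0299 m/s, perpendicular to OA.
Rod angle: sinφ = −(r/L) sinθ ⇒ φ = -14.283°; ω_rod = −rω cosθ/√(L²−r²sin²θ) = -4.1466 rad/s.
V_P = V_A + ω_rod × AP, with AP = 0.0359 m along the rod.
Components: V_Px = −rω sinθ − a·ω_rod·sinφ = -3.0427 m/s;  V_Py = rω cosθ + a·ω_rod·cosφ = +0.23548 m/s.
|V_P| = √(V_Px² + V_Py²) = 3.0518 m/s.

3.05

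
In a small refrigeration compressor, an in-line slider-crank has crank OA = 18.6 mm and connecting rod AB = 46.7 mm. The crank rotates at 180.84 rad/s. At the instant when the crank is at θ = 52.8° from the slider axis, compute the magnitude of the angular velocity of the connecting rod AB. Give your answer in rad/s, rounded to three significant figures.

ω = 180.8 rad/s
The rod makes angle φ with the slider axis where L sinφ = r sinθ; differentiating, L cosφ·φ̇ = r ω cosθ.
L cosφ = √(L² − r² sin²θ) = 0.044288 m.
|ω_rod| = r ω |cosθ| / √(L² − r² sin²θ) = 0.0186·180.8·0.60460/0.044288 = 45.919 rad/s.

45.9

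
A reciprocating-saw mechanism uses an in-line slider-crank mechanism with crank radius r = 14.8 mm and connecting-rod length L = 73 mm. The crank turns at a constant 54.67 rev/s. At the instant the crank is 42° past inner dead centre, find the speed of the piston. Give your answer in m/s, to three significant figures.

ω = 2π·54.7 = 343.5 rad/s
For an in-line slider-crank, x = r cosθ + √(L² − r² sin²θ), so v = −rω sinθ·[1 + r cosθ/√(L² − r² sin²θ)].
With r = 0.0148 m, L = 0.073 m, θ = 42°: √(L² − r² sin²θ) = 0.072325 m.
v = −0.0148·343.5·0.66913·[1 + 0.0148·0.74314/0.072325] = -3.919 m/s.
|v| = 3.919 m/s.

3.92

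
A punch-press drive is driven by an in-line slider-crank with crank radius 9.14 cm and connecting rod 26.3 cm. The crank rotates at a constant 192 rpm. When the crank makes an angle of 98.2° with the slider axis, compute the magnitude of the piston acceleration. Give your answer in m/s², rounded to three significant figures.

18.4

ω = 2π·192/60 = 20.11 rad/s
x(θ) = r cosθ + √(L² − r² sin²θ); with ω constant, a = ω²·d²x/dθ².
d²x/dθ² = −r cosθ − r²(cos2θ)/√u − r⁴ sin²2θ/(4u^{3/2}),  u = L² − r² sin²θ = 0.060985 m².
Substituting r = 0.0914 m, L = 0.263 m, θ = 98.2°: d²x/dθ² = +0.045396 m.
a = ω²·d²x/dθ² = (20.11)²·(+0.045396) = +18.352 m/s²;  |a| = 18.352 m/s².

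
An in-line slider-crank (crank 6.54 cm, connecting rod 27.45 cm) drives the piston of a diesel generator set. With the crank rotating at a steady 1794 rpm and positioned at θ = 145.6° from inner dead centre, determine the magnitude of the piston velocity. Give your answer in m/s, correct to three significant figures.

5.56

ω = 2π·1794/60 = 187.9 rad/s
For an in-line slider-crank, x = r cosθ + √(L² − r² sin²θ), so v = −rω sinθ·[1 + r cosθ/√(L² − r² sin²θ)].
With r = 0.0654 m, L = 0.2745 m, θ = 145.6°: √(L² − r² sin²θ) = 0.272 m.
v = −0.0654·187.9·0.56497·[1 + 0.0654·-0.82511/0.272] = -5.5644 m/s.
|v| = 5.5644 m/s.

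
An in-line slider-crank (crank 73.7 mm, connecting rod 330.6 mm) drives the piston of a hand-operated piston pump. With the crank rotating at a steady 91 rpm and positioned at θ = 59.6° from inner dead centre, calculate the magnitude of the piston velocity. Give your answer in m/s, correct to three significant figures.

0.675

ω = 2π·91/60 = 9.529 rad/s
For an in-line slider-crank, x = r cosθ + √(L² − r² sin²θ), so v = −rω sinθ·[1 + r cosθ/√(L² − r² sin²θ)].
With r = 0.0737 m, L = 0.3306 m, θ = 59.6°: √(L² − r² sin²θ) = 0.32443 m.
v = −0.0737·9.529·0.86251·[1 + 0.0737·0.50603/0.32443] = -0.6754 m/s.
|v| = 0.6754 m/s.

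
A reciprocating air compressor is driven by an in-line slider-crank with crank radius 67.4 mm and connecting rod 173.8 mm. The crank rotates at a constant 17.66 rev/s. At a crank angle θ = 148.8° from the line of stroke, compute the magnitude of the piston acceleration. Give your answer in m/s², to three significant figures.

ω = 2π·17.7 = 111 rad/s
x(θ) = r cosθ + √(L² − r² sin²θ); with ω constant, a = ω²·d²x/dθ².
d²x/dθ² = −r cosθ − r²(cos2θ)/√u − r⁴ sin²2θ/(4u^{3/2}),  u = L² − r² sin²θ = 0.0289874 m².
Substituting r = 0.0674 m, L = 0.1738 m, θ = 148.8°: d²x/dθ² = +0.044469 m.
a = ω²·d²x/dθ² = (111)²·(+0.044469) = +547.52 m/s²;  |a| = 547.52 m/s².

548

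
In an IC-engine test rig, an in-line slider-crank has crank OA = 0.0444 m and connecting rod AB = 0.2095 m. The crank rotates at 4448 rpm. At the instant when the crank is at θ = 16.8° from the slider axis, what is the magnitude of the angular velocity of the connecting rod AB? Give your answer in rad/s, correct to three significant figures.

94.7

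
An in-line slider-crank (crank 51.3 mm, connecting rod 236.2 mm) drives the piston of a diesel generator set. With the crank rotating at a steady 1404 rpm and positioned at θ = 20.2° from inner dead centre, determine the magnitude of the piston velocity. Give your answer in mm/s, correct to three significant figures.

3140

ω = 2π·1404/60 = 147 rad/s
For an in-line slider-crank, x = r cosθ + √(L² − r² sin²θ), so v = −rω sinθ·[1 + r cosθ/√(L² − r² sin²θ)].
With r = 0.0513 m, L = 0.2362 m, θ = 20.2°: √(L² − r² sin²θ) = 0.23553 m.
v = −0.0513·147·0.34530·[1 + 0.0513·0.93849/0.23553] = -3.1368 m/s.
|v| = 3.1368 m/s = 3136.8 mm/s.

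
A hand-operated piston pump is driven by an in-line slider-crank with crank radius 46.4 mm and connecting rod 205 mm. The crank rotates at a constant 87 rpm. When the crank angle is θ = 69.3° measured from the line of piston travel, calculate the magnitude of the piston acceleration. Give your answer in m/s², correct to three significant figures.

ω = 2π·87/60 = 9.111 rad/s
x(θ) = r cosθ + √(L² − r² sin²θ); with ω constant, a = ω²·d²x/dθ².
d²x/dθ² = −r cosθ − r²(cos2θ)/√u − r⁴ sin²2θ/(4u^{3/2}),  u = L² − r² sin²θ = 0.040141 m².
Substituting r = 0.0464 m, L = 0.205 m, θ = 69.3°: d²x/dθ² = -0.0084037 m.
a = ω²·d²x/dθ² = (9.111)²·(-0.0084037) = -0.69753 m/s²;  |a| = 0.69753 m/s².

0.698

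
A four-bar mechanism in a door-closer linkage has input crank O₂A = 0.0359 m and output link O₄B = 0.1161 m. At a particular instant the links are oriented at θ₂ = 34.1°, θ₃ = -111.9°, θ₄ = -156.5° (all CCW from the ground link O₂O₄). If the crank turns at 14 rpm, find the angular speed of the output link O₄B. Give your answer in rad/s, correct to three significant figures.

0.361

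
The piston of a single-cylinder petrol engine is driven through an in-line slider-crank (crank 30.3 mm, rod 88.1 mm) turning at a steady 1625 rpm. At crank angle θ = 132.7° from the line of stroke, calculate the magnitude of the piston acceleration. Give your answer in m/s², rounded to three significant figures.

ω = 2π·1625/60 = 170.2 rad/s
x(θ) = r cosθ + √(L² − r² sin²θ); with ω constant, a = ω²·d²x/dθ².
d²x/dθ² = −r cosθ − r²(cos2θ)/√u − r⁴ sin²2θ/(4u^{3/2}),  u = L² − r² sin²θ = 0.00726575 m².
Substituting r = 0.0303 m, L = 0.0881 m, θ = 132.7°: d²x/dθ² = +0.021074 m.
a = ω²·d²x/dθ² = (170.2)²·(+0.021074) = +610.25 m/s²;  |a| = 610.25 m/s².

610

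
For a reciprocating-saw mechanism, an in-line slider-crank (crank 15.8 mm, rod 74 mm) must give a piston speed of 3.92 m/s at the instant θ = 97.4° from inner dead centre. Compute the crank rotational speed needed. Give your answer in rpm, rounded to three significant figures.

For an in-line slider-crank, |v_piston| = rω|sinθ|·[1 + r cosθ/√(L² − r² sin²θ)].
With r = 0.0158 m, L = 0.074 m, θ = 97.4°: the bracketed kinematic factor |dx/dθ| = 0.015228 m.
ω = v/|dx/dθ| = 3.92/0.015228 = 257.43 rad/s.
N = 60ω/(2π) = 2458.3 rpm.

2460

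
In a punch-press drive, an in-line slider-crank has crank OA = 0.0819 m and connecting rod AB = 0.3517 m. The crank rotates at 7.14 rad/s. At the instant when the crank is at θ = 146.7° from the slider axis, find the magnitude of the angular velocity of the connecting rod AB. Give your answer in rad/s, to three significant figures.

1.40

ω = 7.14 rad/s
The rod makes angle φ with the slider axis where L sinφ = r sinθ; differentiating, L cosφ·φ̇ = r ω cosθ.
L cosφ = √(L² − r² sin²θ) = 0.34881 m.
|ω_rod| = r ω |cosθ| / √(L² − r² sin²θ) = 0.0819·7.14·0.83581/0.34881 = 1.4012 rad/s.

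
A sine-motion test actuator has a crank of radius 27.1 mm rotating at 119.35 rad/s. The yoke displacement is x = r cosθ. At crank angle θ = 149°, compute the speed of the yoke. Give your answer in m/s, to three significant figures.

1.67

ω = 119.3 rad/s
x = r cosθ ⇒ ẋ = −rω sinθ.
|v| = rω|sinθ| = 0.0271·119.3·|sin 149°| = 1.6658 m/s.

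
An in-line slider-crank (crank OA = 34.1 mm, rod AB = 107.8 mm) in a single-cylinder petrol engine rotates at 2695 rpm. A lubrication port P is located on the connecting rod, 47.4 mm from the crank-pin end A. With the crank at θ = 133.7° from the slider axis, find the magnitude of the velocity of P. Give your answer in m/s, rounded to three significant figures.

7.29

ω = 282.2 rad/s.  Crank-pin speed |V_A| = rω = 9.6237 m/s, perpendicular to OA.
Rod angle: sinφ = −(r/L) sinθ ⇒ φ = -13.220°; ω_rod = −rω cosθ/√(L²−r²sin²θ) = +63.357 rad/s.
V_P = V_A + ω_rod × AP, with AP = 0.0474 m along the rod.
Components: V_Px = −rω sinθ − a·ω_rod·sinφ = -6.2708 m/s;  V_Py = rω cosθ + a·ω_rod·cosφ = -3.7253 m/s.
|V_P| = √(V_Px² + V_Py²) = 7.2939 m/s.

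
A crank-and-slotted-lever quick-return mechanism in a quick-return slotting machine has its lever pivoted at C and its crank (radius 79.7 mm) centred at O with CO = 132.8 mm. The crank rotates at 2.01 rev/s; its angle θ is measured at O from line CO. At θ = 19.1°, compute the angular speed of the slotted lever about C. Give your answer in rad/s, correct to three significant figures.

ω = 12.63 rad/s (from 2.01 rev/s).
Crank pin A relative to C: A = (d + r cosθ, r sinθ); lever angle φ = atan2(r sinθ, d + r cosθ).
Differentiating tanφ: φ̇ = rω(d cosθ + r)/(d² + r² + 2dr cosθ).
d² + r² + 2dr cosθ = |CA|² = 0.0439909 m²;  d cosθ + r = +0.20519 m.
|ω_lever| = |0.0797·12.63·+0.20519| / 0.0439909 = 4.6949 rad/s.

4.69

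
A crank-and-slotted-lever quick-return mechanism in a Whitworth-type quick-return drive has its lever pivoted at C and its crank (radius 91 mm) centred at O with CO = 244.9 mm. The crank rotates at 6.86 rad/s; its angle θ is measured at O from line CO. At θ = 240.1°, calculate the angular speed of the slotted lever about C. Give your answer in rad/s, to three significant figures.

ω = 6.86 rad/s
Crank pin A relative to C: A = (d + r cosθ, r sinθ); lever angle φ = atan2(r sinθ, d + r cosθ).
Differentiating tanφ: φ̇ = rω(d cosθ + r)/(d² + r² + 2dr cosθ).
d² + r² + 2dr cosθ = |CA|² = 0.0460385 m²;  d cosθ + r = -0.03108 m.
|ω_lever| = |0.091·6.86·-0.03108| / 0.0460385 = 0.42142 rad/s.

0.421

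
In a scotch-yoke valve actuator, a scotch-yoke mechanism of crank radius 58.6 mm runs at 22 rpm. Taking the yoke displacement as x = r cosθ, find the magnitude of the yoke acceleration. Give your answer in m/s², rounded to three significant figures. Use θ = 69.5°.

ω = 2.304 rad/s (from 22 rpm).
x = r cosθ ⇒ ẍ = −rω² cosθ (ω constant).
|a| = rω²|cosθ| = 0.0586·(2.304)²·|cos 69.5°| = 0.10892 m/s².

0.109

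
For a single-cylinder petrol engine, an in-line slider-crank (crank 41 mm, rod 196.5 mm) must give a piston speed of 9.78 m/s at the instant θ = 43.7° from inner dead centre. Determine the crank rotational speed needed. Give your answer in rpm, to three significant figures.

For an in-line slider-crank, |v_piston| = rω|sinθ|·[1 + r cosθ/√(L² − r² sin²θ)].
With r = 0.041 m, L = 0.1965 m, θ = 43.7°: the bracketed kinematic factor |dx/dθ| = 0.032644 m.
ω = v/|dx/dθ| = 9.78/0.032644 = 299.59 rad/s.
N = 60ω/(2π) = 2860.9 rpm.

2860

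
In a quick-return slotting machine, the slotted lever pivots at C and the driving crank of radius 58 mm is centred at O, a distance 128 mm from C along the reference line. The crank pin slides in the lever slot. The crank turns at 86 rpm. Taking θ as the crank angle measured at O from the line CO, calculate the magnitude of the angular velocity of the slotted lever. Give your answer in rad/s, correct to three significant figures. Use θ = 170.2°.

6.96

ω = 9.006 rad/s (from 86 rpm).
Crank pin A relative to C: A = (d + r cosθ, r sinθ); lever angle φ = atan2(r sinθ, d + r cosθ).
Differentiating tanφ: φ̇ = rω(d cosθ + r)/(d² + r² + 2dr cosθ).
d² + r² + 2dr cosθ = |CA|² = 0.00511666 m²;  d cosθ + r = -0.068132 m.
|ω_lever| = |0.058·9.006·-0.068132| / 0.00511666 = 6.9554 rad/s.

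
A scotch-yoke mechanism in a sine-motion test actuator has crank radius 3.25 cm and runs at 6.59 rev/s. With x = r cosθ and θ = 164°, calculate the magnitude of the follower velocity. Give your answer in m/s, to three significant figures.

0.371

ω = 41.41 rad/s (from 6.59 rev/s).
x = r cosθ ⇒ ẋ = −rω sinθ.
|v| = rω|sinθ| = 0.0325·41.41·|sin 164°| = 0.37093 m/s.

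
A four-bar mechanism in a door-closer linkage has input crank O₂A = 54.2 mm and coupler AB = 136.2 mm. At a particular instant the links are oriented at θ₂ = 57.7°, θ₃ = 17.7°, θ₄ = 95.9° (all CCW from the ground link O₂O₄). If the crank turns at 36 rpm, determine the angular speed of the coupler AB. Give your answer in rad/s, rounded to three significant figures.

0.948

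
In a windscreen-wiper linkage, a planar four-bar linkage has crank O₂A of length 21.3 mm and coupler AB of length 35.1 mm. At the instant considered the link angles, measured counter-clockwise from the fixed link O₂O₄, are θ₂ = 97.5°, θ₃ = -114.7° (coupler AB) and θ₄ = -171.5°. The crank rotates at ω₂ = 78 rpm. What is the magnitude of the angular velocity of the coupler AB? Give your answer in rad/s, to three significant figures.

5.92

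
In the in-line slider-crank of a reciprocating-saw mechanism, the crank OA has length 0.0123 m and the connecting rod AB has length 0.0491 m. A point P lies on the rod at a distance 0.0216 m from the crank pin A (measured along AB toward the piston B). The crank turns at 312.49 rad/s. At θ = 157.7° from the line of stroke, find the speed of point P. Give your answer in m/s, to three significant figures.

ω = 312.5 rad/s.  Crank-pin speed |V_A| = rω = 3.8436 m/s, perpendicular to OA.
Rod angle: sinφ = −(r/L) sinθ ⇒ φ = -5.455°; ω_rod = −rω cosθ/√(L²−r²sin²θ) = +72.756 rad/s.
V_P = V_A + ω_rod × AP, with AP = 0.0216 m along the rod.
Components: V_Px = −rω sinθ − a·ω_rod·sinφ = -1.3091 m/s;  V_Py = rω cosθ + a·ω_rod·cosφ = -1.9917 m/s.
|V_P| = √(V_Px² + V_Py²) = 2.3834 m/s.

2.38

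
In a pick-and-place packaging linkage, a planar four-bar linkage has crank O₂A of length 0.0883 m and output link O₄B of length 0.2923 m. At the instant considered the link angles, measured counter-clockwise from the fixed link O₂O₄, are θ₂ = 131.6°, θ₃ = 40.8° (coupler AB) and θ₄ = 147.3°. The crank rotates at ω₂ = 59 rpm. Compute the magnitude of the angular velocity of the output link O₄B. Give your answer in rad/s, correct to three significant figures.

ω₂ = 6.178 rad/s (from 59 rpm).
Differentiating the loop-closure r₂e^{iθ₂}+r₃e^{iθ₃}=r₁+r₄e^{iθ₄} gives r₂ω₂e^{iθ₂}+r₃ω₃e^{iθ₃}=r₄ω₄e^{iθ₄}.
Eliminating the other unknown: ω₄ = r₂ω₂ sin(θ₂−θ₃) / [r₄ sin(θ₄−θ₃)].
Numerator sine = +0.99990; denominator sine = +0.95882.
Result = 0.0883·6.178·(+0.99990) / (0.2923·(+0.95882)) = +1.9464 rad/s; magnitude 1.9464 rad/s.

1.95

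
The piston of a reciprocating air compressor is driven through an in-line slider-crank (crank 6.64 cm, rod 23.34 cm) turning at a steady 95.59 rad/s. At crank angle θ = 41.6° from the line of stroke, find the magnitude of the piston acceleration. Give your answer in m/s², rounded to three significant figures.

478

ω = 95.59 rad/s
x(θ) = r cosθ + √(L² − r² sin²θ); with ω constant, a = ω²·d²x/dθ².
d²x/dθ² = −r cosθ − r²(cos2θ)/√u − r⁴ sin²2θ/(4u^{3/2}),  u = L² − r² sin²θ = 0.0525321 m².
Substituting r = 0.0664 m, L = 0.2334 m, θ = 41.6°: d²x/dθ² = -0.052329 m.
a = ω²·d²x/dθ² = (95.59)²·(-0.052329) = -478.16 m/s²;  |a| = 478.16 m/s².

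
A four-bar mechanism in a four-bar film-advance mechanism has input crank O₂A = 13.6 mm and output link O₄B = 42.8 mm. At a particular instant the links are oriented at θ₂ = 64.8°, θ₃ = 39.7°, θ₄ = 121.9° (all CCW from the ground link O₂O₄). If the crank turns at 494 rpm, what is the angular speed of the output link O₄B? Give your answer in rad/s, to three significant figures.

ω₂ = 51.73 rad/s (from 494 rpm).
Differentiating the loop-closure r₂e^{iθ₂}+r₃e^{iθ₃}=r₁+r₄e^{iθ₄} gives r₂ω₂e^{iθ₂}+r₃ω₃e^{iθ₃}=r₄ω₄e^{iθ₄}.
Eliminating the other unknown: ω₄ = r₂ω₂ sin(θ₂−θ₃) / [r₄ sin(θ₄−θ₃)].
Numerator sine = +0.42420; denominator sine = +0.99075.
Result = 0.0136·51.73·(+0.42420) / (0.0428·(+0.99075)) = +7.0381 rad/s; magnitude 7.0381 rad/s.

7.04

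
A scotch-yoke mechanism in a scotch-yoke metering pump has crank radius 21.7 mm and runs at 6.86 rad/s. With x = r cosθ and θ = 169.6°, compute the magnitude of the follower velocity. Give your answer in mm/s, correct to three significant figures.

ω = 6.86 rad/s
x = r cosθ ⇒ ẋ = −rω sinθ.
|v| = rω|sinθ| = 0.0217·6.86·|sin 169.6°| = 0.026872 m/s = 26.872 mm/s.

26.9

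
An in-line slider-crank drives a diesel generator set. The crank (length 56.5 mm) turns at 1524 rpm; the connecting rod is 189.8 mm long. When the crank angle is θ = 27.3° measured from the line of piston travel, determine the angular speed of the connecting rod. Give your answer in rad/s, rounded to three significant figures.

42.6

ω = 159.6 rad/s (converted from 1524 rpm).
The rod makes angle φ with the slider axis where L sinφ = r sinθ; differentiating, L cosφ·φ̇ = r ω cosθ.
L cosφ = √(L² − r² sin²θ) = 0.18802 m.
|ω_rod| = r ω |cosθ| / √(L² − r² sin²θ) = 0.0565·159.6·0.88862/0.18802 = 42.615 rad/s.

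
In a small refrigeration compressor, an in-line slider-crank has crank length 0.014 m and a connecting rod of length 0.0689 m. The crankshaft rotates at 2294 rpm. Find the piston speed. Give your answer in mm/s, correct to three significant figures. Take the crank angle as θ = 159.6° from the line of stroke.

948

ω = 2π·2294/60 = 240.2 rad/s
For an in-line slider-crank, x = r cosθ + √(L² − r² sin²θ), so v = −rω sinθ·[1 + r cosθ/√(L² − r² sin²θ)].
With r = 0.014 m, L = 0.0689 m, θ = 159.6°: √(L² − r² sin²θ) = 0.068727 m.
v = −0.014·240.2·0.34857·[1 + 0.014·-0.93728/0.068727] = -0.94848 m/s.
|v| = 0.94848 m/s = 948.48 mm/s.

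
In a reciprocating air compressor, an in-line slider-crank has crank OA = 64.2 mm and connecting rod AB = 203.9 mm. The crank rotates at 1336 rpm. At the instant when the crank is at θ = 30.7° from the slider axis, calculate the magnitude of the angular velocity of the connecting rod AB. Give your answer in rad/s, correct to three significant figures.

38.4

ω = 139.9 rad/s (converted from 1336 rpm).
The rod makes angle φ with the slider axis where L sinφ = r sinθ; differentiating, L cosφ·φ̇ = r ω cosθ.
L cosφ = √(L² − r² sin²θ) = 0.20125 m.
|ω_rod| = r ω |cosθ| / √(L² − r² sin²θ) = 0.0642·139.9·0.85985/0.20125 = 38.376 rad/s.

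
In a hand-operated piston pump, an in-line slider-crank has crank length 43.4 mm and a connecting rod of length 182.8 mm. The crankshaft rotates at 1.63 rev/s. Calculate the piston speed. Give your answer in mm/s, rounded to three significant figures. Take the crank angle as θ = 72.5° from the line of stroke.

ω = 2π·1.63 = 10.24 rad/s
For an in-line slider-crank, x = r cosθ + √(L² − r² sin²θ), so v = −rω sinθ·[1 + r cosθ/√(L² − r² sin²θ)].
With r = 0.0434 m, L = 0.1828 m, θ = 72.5°: √(L² − r² sin²θ) = 0.17805 m.
v = −0.0434·10.24·0.95372·[1 + 0.0434·0.30071/0.17805] = -0.45498 m/s.
|v| = 0.45498 m/s = 454.98 mm/s.

455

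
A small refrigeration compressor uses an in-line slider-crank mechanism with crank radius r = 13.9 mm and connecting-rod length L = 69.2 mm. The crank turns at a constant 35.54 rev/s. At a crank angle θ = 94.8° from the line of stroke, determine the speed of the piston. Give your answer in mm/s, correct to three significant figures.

3040

ω = 2π·35.5 = 223.3 rad/s
For an in-line slider-crank, x = r cosθ + √(L² − r² sin²θ), so v = −rω sinθ·[1 + r cosθ/√(L² − r² sin²θ)].
With r = 0.0139 m, L = 0.0692 m, θ = 94.8°: √(L² − r² sin²θ) = 0.0678 m.
v = −0.0139·223.3·0.99649·[1 + 0.0139·-0.08368/0.0678] = -3.04 m/s.
|v| = 3.04 m/s = 3040 mm/s.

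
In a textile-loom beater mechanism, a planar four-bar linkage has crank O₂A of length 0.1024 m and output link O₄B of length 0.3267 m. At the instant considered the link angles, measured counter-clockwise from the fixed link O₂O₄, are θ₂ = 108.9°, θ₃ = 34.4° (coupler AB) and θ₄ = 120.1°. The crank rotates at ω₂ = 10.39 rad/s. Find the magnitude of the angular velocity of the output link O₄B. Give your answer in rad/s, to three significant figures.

3.15

ω₂ = 10.39 rad/s
Differentiating the loop-closure r₂e^{iθ₂}+r₃e^{iθ₃}=r₁+r₄e^{iθ₄} gives r₂ω₂e^{iθ₂}+r₃ω₃e^{iθ₃}=r₄ω₄e^{iθ₄}.
Eliminating the other unknown: ω₄ = r₂ω₂ sin(θ₂−θ₃) / [r₄ sin(θ₄−θ₃)].
Numerator sine = +0.96363; denominator sine = +0.99719.
Result = 0.1024·10.39·(+0.96363) / (0.3267·(+0.99719)) = +3.147 rad/s; magnitude 3.147 rad/s.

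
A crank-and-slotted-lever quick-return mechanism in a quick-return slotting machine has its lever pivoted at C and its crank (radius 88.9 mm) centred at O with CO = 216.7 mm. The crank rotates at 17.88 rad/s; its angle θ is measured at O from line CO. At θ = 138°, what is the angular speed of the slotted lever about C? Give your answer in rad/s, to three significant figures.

ω = 17.88 rad/s
Crank pin A relative to C: A = (d + r cosθ, r sinθ); lever angle φ = atan2(r sinθ, d + r cosθ).
Differentiating tanφ: φ̇ = rω(d cosθ + r)/(d² + r² + 2dr cosθ).
d² + r² + 2dr cosθ = |CA|² = 0.0262293 m²;  d cosθ + r = -0.072139 m.
|ω_lever| = |0.0889·17.88·-0.072139| / 0.0262293 = 4.3718 rad/s.

4.37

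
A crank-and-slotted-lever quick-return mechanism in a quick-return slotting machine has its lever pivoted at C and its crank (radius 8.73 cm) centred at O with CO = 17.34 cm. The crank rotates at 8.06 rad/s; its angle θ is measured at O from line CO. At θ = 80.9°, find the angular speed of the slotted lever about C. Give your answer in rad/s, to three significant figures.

ω = 8.06 rad/s
Crank pin A relative to C: A = (d + r cosθ, r sinθ); lever angle φ = atan2(r sinθ, d + r cosθ).
Differentiating tanφ: φ̇ = rω(d cosθ + r)/(d² + r² + 2dr cosθ).
d² + r² + 2dr cosθ = |CA|² = 0.0424772 m²;  d cosθ + r = +0.11472 m.
|ω_lever| = |0.0873·8.06·+0.11472| / 0.0424772 = 1.9004 rad/s.

1.90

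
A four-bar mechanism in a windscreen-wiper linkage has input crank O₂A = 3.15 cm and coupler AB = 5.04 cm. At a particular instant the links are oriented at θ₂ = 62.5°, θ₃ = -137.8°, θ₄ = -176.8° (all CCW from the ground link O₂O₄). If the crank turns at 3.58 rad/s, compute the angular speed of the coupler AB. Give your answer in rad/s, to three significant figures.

3.06

ω₂ = 3.58 rad/s
Differentiating the loop-closure r₂e^{iθ₂}+r₃e^{iθ₃}=r₁+r₄e^{iθ₄} gives r₂ω₂e^{iθ₂}+r₃ω₃e^{iθ₃}=r₄ω₄e^{iθ₄}.
Eliminating the other unknown: ω₃ = r₂ω₂ sin(θ₄−θ₂) / [r₃ sin(θ₃−θ₄)].
Numerator sine = +0.85985; denominator sine = +0.62932.
Result = 0.0315·3.58·(+0.85985) / (0.0504·(+0.62932)) = +3.0571 rad/s; magnitude 3.0571 rad/s.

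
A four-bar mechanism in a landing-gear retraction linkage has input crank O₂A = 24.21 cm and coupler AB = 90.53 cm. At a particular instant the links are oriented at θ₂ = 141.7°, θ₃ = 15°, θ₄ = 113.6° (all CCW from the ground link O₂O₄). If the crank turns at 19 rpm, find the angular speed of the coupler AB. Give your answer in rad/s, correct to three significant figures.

ω₂ = 1.99 rad/s (from 19 rpm).
Differentiating the loop-closure r₂e^{iθ₂}+r₃e^{iθ₃}=r₁+r₄e^{iθ₄} gives r₂ω₂e^{iθ₂}+r₃ω₃e^{iθ₃}=r₄ω₄e^{iθ₄}.
Eliminating the other unknown: ω₃ = r₂ω₂ sin(θ₄−θ₂) / [r₃ sin(θ₃−θ₄)].
Numerator sine = -0.47101; denominator sine = -0.98876.
Result = 0.2421·1.99·(-0.47101) / (0.9053·(-0.98876)) = +0.25347 rad/s; magnitude 0.25347 rad/s.

0.253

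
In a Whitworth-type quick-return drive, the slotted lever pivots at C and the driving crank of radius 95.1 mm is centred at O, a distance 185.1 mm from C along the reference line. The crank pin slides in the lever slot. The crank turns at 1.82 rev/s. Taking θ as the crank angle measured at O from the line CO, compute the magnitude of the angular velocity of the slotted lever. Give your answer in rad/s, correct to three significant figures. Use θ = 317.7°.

3.64

ω = 11.44 rad/s (from 1.82 rev/s).
Crank pin A relative to C: A = (d + r cosθ, r sinθ); lever angle φ = atan2(r sinθ, d + r cosθ).
Differentiating tanφ: φ̇ = rω(d cosθ + r)/(d² + r² + 2dr cosθ).
d² + r² + 2dr cosθ = |CA|² = 0.0693455 m²;  d cosθ + r = +0.23201 m.
|ω_lever| = |0.0951·11.44·+0.23201| / 0.0693455 = 3.6384 rad/s.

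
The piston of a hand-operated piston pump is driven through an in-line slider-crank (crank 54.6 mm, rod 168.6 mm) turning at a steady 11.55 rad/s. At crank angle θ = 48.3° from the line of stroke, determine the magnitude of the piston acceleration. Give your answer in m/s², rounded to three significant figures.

4.63

ω = 11.55 rad/s
x(θ) = r cosθ + √(L² − r² sin²θ); with ω constant, a = ω²·d²x/dθ².
d²x/dθ² = −r cosθ − r²(cos2θ)/√u − r⁴ sin²2θ/(4u^{3/2}),  u = L² − r² sin²θ = 0.0267641 m².
Substituting r = 0.0546 m, L = 0.1686 m, θ = 48.3°: d²x/dθ² = -0.034728 m.
a = ω²·d²x/dθ² = (11.55)²·(-0.034728) = -4.6328 m/s²;  |a| = 4.6328 m/s².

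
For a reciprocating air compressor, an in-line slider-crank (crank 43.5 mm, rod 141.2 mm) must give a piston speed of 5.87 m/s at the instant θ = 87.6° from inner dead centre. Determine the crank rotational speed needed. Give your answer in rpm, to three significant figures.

1270

For an in-line slider-crank, |v_piston| = rω|sinθ|·[1 + r cosθ/√(L² − r² sin²θ)].
With r = 0.0435 m, L = 0.1412 m, θ = 87.6°: the bracketed kinematic factor |dx/dθ| = 0.044051 m.
ω = v/|dx/dθ| = 5.87/0.044051 = 133.25 rad/s.
N = 60ω/(2π) = 1272.5 rpm.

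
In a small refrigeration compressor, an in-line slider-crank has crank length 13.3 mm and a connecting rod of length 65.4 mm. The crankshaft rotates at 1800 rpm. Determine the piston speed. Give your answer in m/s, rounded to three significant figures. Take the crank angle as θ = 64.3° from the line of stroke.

2.46

ω = 2π·1800/60 = 188.5 rad/s
For an in-line slider-crank, x = r cosθ + √(L² − r² sin²θ), so v = −rω sinθ·[1 + r cosθ/√(L² − r² sin²θ)].
With r = 0.0133 m, L = 0.0654 m, θ = 64.3°: √(L² − r² sin²θ) = 0.064293 m.
v = −0.0133·188.5·0.90108·[1 + 0.0133·0.43366/0.064293] = -2.4616 m/s.
|v| = 2.4616 m/s.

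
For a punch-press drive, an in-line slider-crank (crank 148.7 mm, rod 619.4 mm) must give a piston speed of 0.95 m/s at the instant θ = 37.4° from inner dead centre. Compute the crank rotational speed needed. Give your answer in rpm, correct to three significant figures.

For an in-line slider-crank, |v_piston| = rω|sinθ|·[1 + r cosθ/√(L² − r² sin²θ)].
With r = 0.1487 m, L = 0.6194 m, θ = 37.4°: the bracketed kinematic factor |dx/dθ| = 0.10773 m.
ω = v/|dx/dθ| = 0.95/0.10773 = 8.8185 rad/s.
N = 60ω/(2π) = 84.211 rpm.

84.2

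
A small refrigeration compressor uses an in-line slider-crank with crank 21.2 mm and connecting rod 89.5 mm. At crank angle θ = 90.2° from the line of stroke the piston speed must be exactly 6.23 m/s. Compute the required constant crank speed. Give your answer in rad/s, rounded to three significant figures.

294

For an in-line slider-crank, |v_piston| = rω|sinθ|·[1 + r cosθ/√(L² − r² sin²θ)].
With r = 0.0212 m, L = 0.0895 m, θ = 90.2°: the bracketed kinematic factor |dx/dθ| = 0.021182 m.
ω = v/|dx/dθ| = 6.23/0.021182 = 294.12 rad/s.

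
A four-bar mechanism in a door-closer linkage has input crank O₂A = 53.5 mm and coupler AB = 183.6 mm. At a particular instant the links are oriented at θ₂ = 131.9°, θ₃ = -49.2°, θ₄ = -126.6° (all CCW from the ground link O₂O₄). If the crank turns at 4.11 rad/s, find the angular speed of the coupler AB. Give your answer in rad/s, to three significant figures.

ω₂ = 4.11 rad/s
Differentiating the loop-closure r₂e^{iθ₂}+r₃e^{iθ₃}=r₁+r₄e^{iθ₄} gives r₂ω₂e^{iθ₂}+r₃ω₃e^{iθ₃}=r₄ω₄e^{iθ₄}.
Eliminating the other unknown: ω₃ = r₂ω₂ sin(θ₄−θ₂) / [r₃ sin(θ₃−θ₄)].
Numerator sine = +0.97992; denominator sine = +0.97592.
Result = 0.0535·4.11·(+0.97992) / (0.1836·(+0.97592)) = +1.2025 rad/s; magnitude 1.2025 rad/s.

1.20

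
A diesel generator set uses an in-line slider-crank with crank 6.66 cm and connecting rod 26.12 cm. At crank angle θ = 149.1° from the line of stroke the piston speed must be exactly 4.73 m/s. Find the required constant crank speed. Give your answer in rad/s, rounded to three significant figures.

177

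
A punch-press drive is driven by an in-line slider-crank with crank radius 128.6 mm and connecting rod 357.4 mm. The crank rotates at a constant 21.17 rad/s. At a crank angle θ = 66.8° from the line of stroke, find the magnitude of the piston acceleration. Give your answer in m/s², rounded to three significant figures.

7.97

ω = 21.17 rad/s
x(θ) = r cosθ + √(L² − r² sin²θ); with ω constant, a = ω²·d²x/dθ².
d²x/dθ² = −r cosθ − r²(cos2θ)/√u − r⁴ sin²2θ/(4u^{3/2}),  u = L² − r² sin²θ = 0.113763 m².
Substituting r = 0.1286 m, L = 0.3574 m, θ = 66.8°: d²x/dθ² = -0.017782 m.
a = ω²·d²x/dθ² = (21.17)²·(-0.017782) = -7.9693 m/s²;  |a| = 7.9693 m/s².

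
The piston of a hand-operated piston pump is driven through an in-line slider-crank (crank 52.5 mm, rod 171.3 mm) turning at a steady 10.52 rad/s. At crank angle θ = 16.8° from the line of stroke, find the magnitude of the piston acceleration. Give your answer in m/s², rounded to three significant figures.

7.06

ω = 10.52 rad/s
x(θ) = r cosθ + √(L² − r² sin²θ); with ω constant, a = ω²·d²x/dθ².
d²x/dθ² = −r cosθ − r²(cos2θ)/√u − r⁴ sin²2θ/(4u^{3/2}),  u = L² − r² sin²θ = 0.0291134 m².
Substituting r = 0.0525 m, L = 0.1713 m, θ = 16.8°: d²x/dθ² = -0.063831 m.
a = ω²·d²x/dθ² = (10.52)²·(-0.063831) = -7.0642 m/s²;  |a| = 7.0642 m/s².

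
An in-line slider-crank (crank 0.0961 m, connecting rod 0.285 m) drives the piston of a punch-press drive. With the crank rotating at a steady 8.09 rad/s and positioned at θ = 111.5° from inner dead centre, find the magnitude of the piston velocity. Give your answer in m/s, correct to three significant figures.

0.629

ω = 8.09 rad/s
For an in-line slider-crank, x = r cosθ + √(L² − r² sin²θ), so v = −rω sinθ·[1 + r cosθ/√(L² − r² sin²θ)].
With r = 0.0961 m, L = 0.285 m, θ = 111.5°: √(L² − r² sin²θ) = 0.27061 m.
v = −0.0961·8.09·0.93042·[1 + 0.0961·-0.36650/0.27061] = -0.62921 m/s.
|v| = 0.62921 m/s.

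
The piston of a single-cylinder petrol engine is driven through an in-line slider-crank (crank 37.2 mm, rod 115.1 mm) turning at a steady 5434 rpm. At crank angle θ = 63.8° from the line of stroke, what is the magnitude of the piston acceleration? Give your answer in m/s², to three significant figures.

2910

ω = 2π·5434/60 = 569 rad/s
x(θ) = r cosθ + √(L² − r² sin²θ); with ω constant, a = ω²·d²x/dθ².
d²x/dθ² = −r cosθ − r²(cos2θ)/√u − r⁴ sin²2θ/(4u^{3/2}),  u = L² − r² sin²θ = 0.0121339 m².
Substituting r = 0.0372 m, L = 0.1151 m, θ = 63.8°: d²x/dθ² = -0.0089837 m.
a = ω²·d²x/dθ² = (569)²·(-0.0089837) = -2909.1 m/s²;  |a| = 2909.1 m/s².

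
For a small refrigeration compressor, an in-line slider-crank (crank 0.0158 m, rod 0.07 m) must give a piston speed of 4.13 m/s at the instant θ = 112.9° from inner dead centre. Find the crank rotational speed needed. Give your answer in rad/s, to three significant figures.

For an in-line slider-crank, |v_piston| = rω|sinθ|·[1 + r cosθ/√(L² − r² sin²θ)].
With r = 0.0158 m, L = 0.07 m, θ = 112.9°: the bracketed kinematic factor |dx/dθ| = 0.013248 m.
ω = v/|dx/dθ| = 4.13/0.013248 = 311.75 rad/s.

312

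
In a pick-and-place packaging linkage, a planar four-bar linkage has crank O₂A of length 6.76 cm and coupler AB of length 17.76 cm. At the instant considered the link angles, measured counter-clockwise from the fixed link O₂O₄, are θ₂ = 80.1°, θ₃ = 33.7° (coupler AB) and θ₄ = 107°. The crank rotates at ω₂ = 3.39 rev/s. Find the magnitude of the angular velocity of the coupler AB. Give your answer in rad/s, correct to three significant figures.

3.83

ω₂ = 21.3 rad/s (from 3.39 rev/s).
Differentiating the loop-closure r₂e^{iθ₂}+r₃e^{iθ₃}=r₁+r₄e^{iθ₄} gives r₂ω₂e^{iθ₂}+r₃ω₃e^{iθ₃}=r₄ω₄e^{iθ₄}.
Eliminating the other unknown: ω₃ = r₂ω₂ sin(θ₄−θ₂) / [r₃ sin(θ₃−θ₄)].
Numerator sine = +0.45243; denominator sine = -0.95782.
Result = 0.0676·21.3·(+0.45243) / (0.1776·(-0.95782)) = -3.8296 rad/s; magnitude 3.8296 rad/s.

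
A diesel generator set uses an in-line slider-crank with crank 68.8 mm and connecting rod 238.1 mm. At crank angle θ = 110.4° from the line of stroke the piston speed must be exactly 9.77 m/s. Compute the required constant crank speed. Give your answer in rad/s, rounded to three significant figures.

For an in-line slider-crank, |v_piston| = rω|sinθ|·[1 + r cosθ/√(L² − r² sin²θ)].
With r = 0.0688 m, L = 0.2381 m, θ = 110.4°: the bracketed kinematic factor |dx/dθ| = 0.057738 m.
ω = v/|dx/dθ| = 9.77/0.057738 = 169.21 rad/s.

169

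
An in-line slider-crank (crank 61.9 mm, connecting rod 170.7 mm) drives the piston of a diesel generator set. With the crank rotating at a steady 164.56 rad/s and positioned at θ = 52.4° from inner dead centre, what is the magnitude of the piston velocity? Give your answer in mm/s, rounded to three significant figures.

9930

ω = 164.6 rad/s
For an in-line slider-crank, x = r cosθ + √(L² − r² sin²θ), so v = −rω sinθ·[1 + r cosθ/√(L² − r² sin²θ)].
With r = 0.0619 m, L = 0.1707 m, θ = 52.4°: √(L² − r² sin²θ) = 0.1635 m.
v = −0.0619·164.6·0.79229·[1 + 0.0619·0.61015/0.1635] = -9.9347 m/s.
|v| = 9.9347 m/s = 9934.7 mm/s.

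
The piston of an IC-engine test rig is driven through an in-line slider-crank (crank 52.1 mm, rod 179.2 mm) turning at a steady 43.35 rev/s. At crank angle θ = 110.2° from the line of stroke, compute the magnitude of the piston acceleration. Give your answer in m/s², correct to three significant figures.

2210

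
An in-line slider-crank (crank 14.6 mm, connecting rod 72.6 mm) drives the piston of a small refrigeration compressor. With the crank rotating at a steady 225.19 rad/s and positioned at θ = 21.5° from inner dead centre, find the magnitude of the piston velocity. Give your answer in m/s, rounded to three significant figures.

ω = 225.2 rad/s
For an in-line slider-crank, x = r cosθ + √(L² − r² sin²θ), so v = −rω sinθ·[1 + r cosθ/√(L² − r² sin²θ)].
With r = 0.0146 m, L = 0.0726 m, θ = 21.5°: √(L² − r² sin²θ) = 0.072403 m.
v = −0.0146·225.2·0.36650·[1 + 0.0146·0.93042/0.072403] = -1.431 m/s.
|v| = 1.431 m/s.

1.43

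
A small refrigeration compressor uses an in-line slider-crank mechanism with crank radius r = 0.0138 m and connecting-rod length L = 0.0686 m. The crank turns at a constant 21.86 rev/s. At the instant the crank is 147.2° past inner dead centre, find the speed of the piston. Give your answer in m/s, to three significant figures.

ω = 2π·21.9 = 137.4 rad/s
For an in-line slider-crank, x = r cosθ + √(L² − r² sin²θ), so v = −rω sinθ·[1 + r cosθ/√(L² − r² sin²θ)].
With r = 0.0138 m, L = 0.0686 m, θ = 147.2°: √(L² − r² sin²θ) = 0.068191 m.
v = −0.0138·137.4·0.54171·[1 + 0.0138·-0.84057/0.068191] = -0.85211 m/s.
|v| = 0.85211 m/s.

0.852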